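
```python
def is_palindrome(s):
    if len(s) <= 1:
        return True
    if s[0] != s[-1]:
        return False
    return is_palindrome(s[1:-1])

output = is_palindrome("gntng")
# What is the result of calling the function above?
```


is_palindrome("gntng")
"gntng": s[0]='g' == s[-1]='g' -> is_palindrome("ntn")
"ntn": s[0]='n' == s[-1]='n' -> is_palindrome("t")
"t": len <= 1 -> True
= True


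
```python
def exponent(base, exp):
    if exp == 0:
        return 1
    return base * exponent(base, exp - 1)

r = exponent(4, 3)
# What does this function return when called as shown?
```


exponent(4, 3)
= 4 * exponent(4, 2)
= 4 * 4 * exponent(4, 1)
= 4 * 4 * 4 * exponent(4, 0)
= 4 * 4 * 4 * 1
= 64


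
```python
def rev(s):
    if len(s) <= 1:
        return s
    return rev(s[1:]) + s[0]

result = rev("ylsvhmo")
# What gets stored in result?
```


rev("ylsvhmo")
= rev("lsvhmo") + "y"
= rev("svhmo") + "l" + "y"
= rev("vhmo") + "s" + "l" + "y"
= rev("hmo") + "v" + "s" + "l" + "y"
= rev("mo") + "h" + "v" + "s" + "l" + "y"
= rev("o") + "m" + "h" + "v" + "s" + "l" + "y"
= "o" + "m" + "h" + "v" + "s" + "l" + "y"
= "omhvsly"


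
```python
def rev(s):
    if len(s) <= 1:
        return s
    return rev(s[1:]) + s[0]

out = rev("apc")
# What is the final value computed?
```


rev("apc")
= rev("pc") + "a"
= rev("c") + "p" + "a"
= "c" + "p" + "a"
= "cpa"


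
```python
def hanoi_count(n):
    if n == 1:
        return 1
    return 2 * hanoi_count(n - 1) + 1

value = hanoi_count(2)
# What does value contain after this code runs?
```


hanoi_count(2)
= 2 * hanoi_count(1) + 1
Now compute bottom-up:
hanoi_count(1) = 1
hanoi_count(2) = 2 * 1 + 1 = 3
= 3


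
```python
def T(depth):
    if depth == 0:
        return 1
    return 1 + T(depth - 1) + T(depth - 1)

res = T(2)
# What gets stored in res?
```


T(2)
= 1 + T(1) + T(1)
= 1 + 2 * T(1)
T(k) = 2^(k+1) - 1
T(0) = 1
T(1) = 3
T(2) = 7
T(2) = 2^3 - 1 = 7


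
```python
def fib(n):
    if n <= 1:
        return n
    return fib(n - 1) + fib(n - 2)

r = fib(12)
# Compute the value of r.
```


fib(12)
= fib(11) + fib(10)
= (fib(10) + fib(9)) + fib(10)
Computing bottom-up: fib(0)=0, fib(1)=1, fib(2)=1, fib(3)=2, fib(4)=3, fib(5)=5, fib(6)=8, fib(7)=13, fib(8)=21, fib(9)=34, fib(10)=55, fib(11)=89, fib(12)=144
= 144


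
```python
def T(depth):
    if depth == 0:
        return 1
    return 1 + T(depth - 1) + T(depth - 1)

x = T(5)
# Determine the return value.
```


T(5)
= 1 + T(4) + T(4)
= 1 + 2 * T(4)
T(k) = 2^(k+1) - 1
T(0) = 1
T(1) = 3
T(2) = 7
T(3) = 15
T(4) = 31
T(5) = 2^6 - 1 = 63


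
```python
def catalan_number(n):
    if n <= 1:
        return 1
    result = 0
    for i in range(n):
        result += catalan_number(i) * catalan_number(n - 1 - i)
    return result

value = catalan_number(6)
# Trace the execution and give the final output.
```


catalan_number(6)
= sum of catalan_number(i) * catalan_number(6-1-i) for i in 0..5
First compute sub-values bottom-up:
  catalan_number(0) = 1, catalan_number(1) = 1
  catalan_number(2) = 1*1 + 1*1 = 2
  catalan_number(3) = 1*2 + 1*1 + 2*1 = 5
  catalan_number(4) = 1*5 + 1*2 + 2*1 + 5*1 = 14
  catalan_number(5) = 1*14 + 1*5 + 2*2 + 5*1 + 14*1 = 42
Now catalan_number(6):
  catalan_number(0)*catalan_number(5) = 1*42 = 42
  catalan_number(1)*catalan_number(4) = 1*14 = 14
  catalan_number(2)*catalan_number(3) = 2*5 = 10
  catalan_number(3)*catalan_number(2) = 5*2 = 10
  catalan_number(4)*catalan_number(1) = 14*1 = 14
  catalan_number(5)*catalan_number(0) = 42*1 = 42
= 42 + 14 + 10 + 10 + 14 + 42
= 132


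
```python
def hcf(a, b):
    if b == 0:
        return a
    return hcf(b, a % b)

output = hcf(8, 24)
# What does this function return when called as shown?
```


hcf(8, 24)
= hcf(24, 8 % 24) = hcf(24, 8)
= hcf(8, 24 % 8) = hcf(8, 0)
b == 0, return a = 8


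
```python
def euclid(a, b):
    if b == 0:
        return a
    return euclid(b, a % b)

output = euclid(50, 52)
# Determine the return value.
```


euclid(50, 52)
= euclid(52, 50 % 52) = euclid(52, 50)
= euclid(50, 52 % 50) = euclid(50, 2)
= euclid(2, 50 % 2) = euclid(2, 0)
b == 0, return a = 2


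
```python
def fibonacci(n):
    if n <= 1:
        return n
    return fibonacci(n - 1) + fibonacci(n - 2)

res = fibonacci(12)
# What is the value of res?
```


fibonacci(12)
= fibonacci(11) + fibonacci(10)
= (fibonacci(10) + fibonacci(9)) + fibonacci(10)
Computing bottom-up: fibonacci(0)=0, fibonacci(1)=1, fibonacci(2)=1, fibonacci(3)=2, fibonacci(4)=3, fibonacci(5)=5, fibonacci(6)=8, fibonacci(7)=13, fibonacci(8)=21, fibonacci(9)=34, fibonacci(10)=55, fibonacci(11)=89, fibonacci(12)=144
= 144


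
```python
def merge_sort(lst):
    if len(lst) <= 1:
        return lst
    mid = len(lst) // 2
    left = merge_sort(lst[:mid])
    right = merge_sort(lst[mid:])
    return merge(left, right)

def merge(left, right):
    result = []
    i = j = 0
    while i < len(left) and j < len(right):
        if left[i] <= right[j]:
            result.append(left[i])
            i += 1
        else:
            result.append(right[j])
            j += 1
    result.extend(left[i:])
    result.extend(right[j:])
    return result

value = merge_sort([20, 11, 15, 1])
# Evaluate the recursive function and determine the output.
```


merge_sort([20, 11, 15, 1])
Split into [20, 11] and [15, 1]
Left sorted: [11, 20]
Right sorted: [1, 15]
Merge [11, 20] and [1, 15]
= [1, 11, 15, 20]


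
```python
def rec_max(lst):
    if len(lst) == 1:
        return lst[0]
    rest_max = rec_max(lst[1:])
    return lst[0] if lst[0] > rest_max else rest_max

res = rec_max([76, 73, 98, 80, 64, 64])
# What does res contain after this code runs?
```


rec_max([76, 73, 98, 80, 64, 64])
= compare 76 with rec_max([73, 98, 80, 64, 64])
= compare 73 with rec_max([98, 80, 64, 64])
= compare 98 with rec_max([80, 64, 64])
= compare 80 with rec_max([64, 64])
= compare 64 with rec_max([64])
Base: rec_max([64]) = 64
compare 64 with 64: max = 64
compare 80 with 64: max = 80
compare 98 with 80: max = 98
compare 73 with 98: max = 98
compare 76 with 98: max = 98
= 98


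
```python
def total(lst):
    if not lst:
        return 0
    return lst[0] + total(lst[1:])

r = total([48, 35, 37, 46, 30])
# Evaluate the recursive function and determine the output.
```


total([48, 35, 37, 46, 30])
= 48 + total([35, 37, 46, 30])
= 48 + 35 + total([37, 46, 30])
= 48 + 35 + 37 + total([46, 30])
= 48 + 35 + 37 + 46 + total([30])
= 48 + 35 + 37 + 46 + 30 + total([])
= 48 + 35 + 37 + 46 + 30 + 0
= 196


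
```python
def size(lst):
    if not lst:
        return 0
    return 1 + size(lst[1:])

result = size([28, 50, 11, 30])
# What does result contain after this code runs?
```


size([28, 50, 11, 30])
= 1 + size([50, 11, 30])
= 1 + 1 + size([11, 30])
= 1 + 1 + 1 + size([30])
= 1 + 1 + 1 + 1 + size([])
= 1 + 1 + 1 + 1 + 0
= 4


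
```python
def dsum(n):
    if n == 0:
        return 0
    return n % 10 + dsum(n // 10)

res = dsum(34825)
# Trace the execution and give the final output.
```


dsum(34825)
= 5 + dsum(3482)
= 5 + 2 + dsum(348)
= 5 + 2 + 8 + dsum(34)
= 5 + 2 + 8 + 4 + dsum(3)
= 5 + 2 + 8 + 4 + 3 + dsum(0)
= 5 + 2 + 8 + 4 + 3 + 0
= 22


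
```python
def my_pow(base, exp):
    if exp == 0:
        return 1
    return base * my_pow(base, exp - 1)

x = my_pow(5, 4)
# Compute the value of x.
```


my_pow(5, 4)
= 5 * my_pow(5, 3)
= 5 * 5 * my_pow(5, 2)
= 5 * 5 * 5 * my_pow(5, 1)
= 5 * 5 * 5 * 5 * my_pow(5, 0)
= 5 * 5 * 5 * 5 * 1
= 625


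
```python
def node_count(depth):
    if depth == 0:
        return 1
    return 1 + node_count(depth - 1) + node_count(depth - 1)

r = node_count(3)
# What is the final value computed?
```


node_count(3)
= 1 + node_count(2) + node_count(2)
= 1 + 2 * node_count(2)
node_count(k) = 2^(k+1) - 1
node_count(0) = 1
node_count(1) = 3
node_count(2) = 7
node_count(3) = 15
node_count(3) = 2^4 - 1 = 15


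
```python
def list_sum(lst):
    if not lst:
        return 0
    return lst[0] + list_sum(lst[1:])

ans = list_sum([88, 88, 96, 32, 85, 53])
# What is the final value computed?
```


list_sum([88, 88, 96, 32, 85, 53])
= 88 + list_sum([88, 96, 32, 85, 53])
= 88 + 88 + list_sum([96, 32, 85, 53])
= 88 + 88 + 96 + list_sum([32, 85, 53])
= 88 + 88 + 96 + 32 + list_sum([85, 53])
= 88 + 88 + 96 + 32 + 85 + list_sum([53])
= 88 + 88 + 96 + 32 + 85 + 53 + list_sum([])
= 88 + 88 + 96 + 32 + 85 + 53 + 0
= 442


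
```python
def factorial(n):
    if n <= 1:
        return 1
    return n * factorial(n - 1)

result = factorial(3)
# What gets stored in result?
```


factorial(3)
= 3 * factorial(2)
= 3 * 2 * factorial(1)
= 3 * 2 * 1
= 6


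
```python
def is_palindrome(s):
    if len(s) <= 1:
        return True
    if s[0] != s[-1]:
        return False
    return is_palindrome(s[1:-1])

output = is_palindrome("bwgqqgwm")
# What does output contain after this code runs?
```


is_palindrome("bwgqqgwm")
"bwgqqgwm": s[0]='b' != s[-1]='m' -> False
= False


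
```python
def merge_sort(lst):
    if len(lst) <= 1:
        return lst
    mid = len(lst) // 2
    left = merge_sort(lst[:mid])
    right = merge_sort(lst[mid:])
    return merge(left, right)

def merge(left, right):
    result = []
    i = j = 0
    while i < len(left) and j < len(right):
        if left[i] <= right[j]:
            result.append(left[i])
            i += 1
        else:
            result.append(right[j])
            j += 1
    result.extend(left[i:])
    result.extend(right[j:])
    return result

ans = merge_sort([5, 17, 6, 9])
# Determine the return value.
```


merge_sort([5, 17, 6, 9])
Split into [5, 17] and [6, 9]
Left sorted: [5, 17]
Right sorted: [6, 9]
Merge [5, 17] and [6, 9]
= [5, 6, 9, 17]


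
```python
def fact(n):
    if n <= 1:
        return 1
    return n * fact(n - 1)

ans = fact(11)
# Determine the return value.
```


fact(11)
= 11 * fact(10)
= 11 * 10 * fact(9)
= 11 * 10 * 9 * fact(8)
= 11 * 10 * 9 * 8 * fact(7)
= 11 * 10 * 9 * 8 * 7 * fact(6)
= 11 * 10 * 9 * 8 * 7 * 6 * fact(5)
= 11 * 10 * 9 * 8 * 7 * 6 * 5 * fact(4)
= 11 * 10 * 9 * 8 * 7 * 6 * 5 * 4 * fact(3)
= 11 * 10 * 9 * 8 * 7 * 6 * 5 * 4 * 3 * fact(2)
= 11 * 10 * 9 * 8 * 7 * 6 * 5 * 4 * 3 * 2 * fact(1)
= 11 * 10 * 9 * 8 * 7 * 6 * 5 * 4 * 3 * 2 * 1
= 39916800


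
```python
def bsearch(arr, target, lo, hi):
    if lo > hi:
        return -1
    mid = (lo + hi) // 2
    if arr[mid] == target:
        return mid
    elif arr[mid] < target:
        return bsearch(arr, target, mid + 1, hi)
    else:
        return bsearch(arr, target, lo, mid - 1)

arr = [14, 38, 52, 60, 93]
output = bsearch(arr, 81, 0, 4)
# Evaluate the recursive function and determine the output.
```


bsearch(arr, 81, 0, 4)
lo=0, hi=4, mid=2, arr[mid]=52
52 < 81, search right half
lo=3, hi=4, mid=3, arr[mid]=60
60 < 81, search right half
lo=4, hi=4, mid=4, arr[mid]=93
93 > 81, search left half
lo > hi, target not found, return -1
= -1


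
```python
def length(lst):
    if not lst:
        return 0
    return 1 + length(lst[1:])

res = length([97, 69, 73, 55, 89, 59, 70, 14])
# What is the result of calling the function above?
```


length([97, 69, 73, 55, 89, 59, 70, 14])
= 1 + length([69, 73, 55, 89, 59, 70, 14])
= 1 + 1 + length([73, 55, 89, 59, 70, 14])
= 1 + 1 + 1 + length([55, 89, 59, 70, 14])
= 1 + 1 + 1 + 1 + length([89, 59, 70, 14])
= 1 + 1 + 1 + 1 + 1 + length([59, 70, 14])
= 1 + 1 + 1 + 1 + 1 + 1 + length([70, 14])
= 1 + 1 + 1 + 1 + 1 + 1 + 1 + length([14])
= 1 + 1 + 1 + 1 + 1 + 1 + 1 + 1 + length([])
= 1 + 1 + 1 + 1 + 1 + 1 + 1 + 1 + 0
= 8


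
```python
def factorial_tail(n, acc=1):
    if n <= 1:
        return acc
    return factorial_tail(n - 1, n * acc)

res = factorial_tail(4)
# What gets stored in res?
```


factorial_tail(4, 1)
= factorial_tail(3, 4 * 1) = factorial_tail(3, 4)
= factorial_tail(2, 3 * 4) = factorial_tail(2, 12)
= factorial_tail(1, 2 * 12) = factorial_tail(1, 24)
n <= 1, return acc = 24


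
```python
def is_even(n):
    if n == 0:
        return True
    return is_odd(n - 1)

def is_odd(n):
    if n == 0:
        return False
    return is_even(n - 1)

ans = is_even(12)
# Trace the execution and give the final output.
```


is_even(12)
= is_odd(11)
= is_even(10)
= is_odd(9)
= is_even(8)
= is_odd(7)
= is_even(6)
= is_odd(5)
= is_even(4)
= is_odd(3)
= is_even(2)
= is_odd(1)
= is_even(0)
n == 0: return True
= True


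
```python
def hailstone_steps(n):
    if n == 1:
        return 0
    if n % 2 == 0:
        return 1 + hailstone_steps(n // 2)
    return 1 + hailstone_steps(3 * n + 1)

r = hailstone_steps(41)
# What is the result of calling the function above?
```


hailstone_steps(41)
41 is odd -> 3*41+1 = 124 -> hailstone_steps(124)
124 is even -> hailstone_steps(62)
62 is even -> hailstone_steps(31)
31 is odd -> 3*31+1 = 94 -> hailstone_steps(94)
94 is even -> hailstone_steps(47)
47 is odd -> 3*47+1 = 142 -> hailstone_steps(142)
142 is even -> hailstone_steps(71)
71 is odd -> 3*71+1 = 214 -> hailstone_steps(214)
214 is even -> hailstone_steps(107)
107 is odd -> 3*107+1 = 322 -> hailstone_steps(322)
322 is even -> hailstone_steps(161)
161 is odd -> 3*161+1 = 484 -> hailstone_steps(484)
484 is even -> hailstone_steps(242)
242 is even -> hailstone_steps(121)
121 is odd -> 3*121+1 = 364 -> hailstone_steps(364)
364 is even -> hailstone_steps(182)
182 is even -> hailstone_steps(91)
91 is odd -> 3*91+1 = 274 -> hailstone_steps(274)
274 is even -> hailstone_steps(137)
137 is odd -> 3*137+1 = 412 -> hailstone_steps(412)
412 is even -> hailstone_steps(206)
206 is even -> hailstone_steps(103)
103 is odd -> 3*103+1 = 310 -> hailstone_steps(310)
310 is even -> hailstone_steps(155)
155 is odd -> 3*155+1 = 466 -> hailstone_steps(466)
466 is even -> hailstone_steps(233)
233 is odd -> 3*233+1 = 700 -> hailstone_steps(700)
700 is even -> hailstone_steps(350)
350 is even -> hailstone_steps(175)
175 is odd -> 3*175+1 = 526 -> hailstone_steps(526)
526 is even -> hailstone_steps(263)
263 is odd -> 3*263+1 = 790 -> hailstone_steps(790)
790 is even -> hailstone_steps(395)
395 is odd -> 3*395+1 = 1186 -> hailstone_steps(1186)
1186 is even -> hailstone_steps(593)
593 is odd -> 3*593+1 = 1780 -> hailstone_steps(1780)
1780 is even -> hailstone_steps(890)
890 is even -> hailstone_steps(445)
445 is odd -> 3*445+1 = 1336 -> hailstone_steps(1336)
1336 is even -> hailstone_steps(668)
668 is even -> hailstone_steps(334)
334 is even -> hailstone_steps(167)
167 is odd -> 3*167+1 = 502 -> hailstone_steps(502)
502 is even -> hailstone_steps(251)
251 is odd -> 3*251+1 = 754 -> hailstone_steps(754)
754 is even -> hailstone_steps(377)
377 is odd -> 3*377+1 = 1132 -> hailstone_steps(1132)
1132 is even -> hailstone_steps(566)
566 is even -> hailstone_steps(283)
283 is odd -> 3*283+1 = 850 -> hailstone_steps(850)
850 is even -> hailstone_steps(425)
425 is odd -> 3*425+1 = 1276 -> hailstone_steps(1276)
1276 is even -> hailstone_steps(638)
638 is even -> hailstone_steps(319)
319 is odd -> 3*319+1 = 958 -> hailstone_steps(958)
958 is even -> hailstone_steps(479)
479 is odd -> 3*479+1 = 1438 -> hailstone_steps(1438)
1438 is even -> hailstone_steps(719)
719 is odd -> 3*719+1 = 2158 -> hailstone_steps(2158)
2158 is even -> hailstone_steps(1079)
1079 is odd -> 3*1079+1 = 3238 -> hailstone_steps(3238)
3238 is even -> hailstone_steps(1619)
1619 is odd -> 3*1619+1 = 4858 -> hailstone_steps(4858)
4858 is even -> hailstone_steps(2429)
2429 is odd -> 3*2429+1 = 7288 -> hailstone_steps(7288)
7288 is even -> hailstone_steps(3644)
3644 is even -> hailstone_steps(1822)
1822 is even -> hailstone_steps(911)
911 is odd -> 3*911+1 = 2734 -> hailstone_steps(2734)
2734 is even -> hailstone_steps(1367)
1367 is odd -> 3*1367+1 = 4102 -> hailstone_steps(4102)
4102 is even -> hailstone_steps(2051)
2051 is odd -> 3*2051+1 = 6154 -> hailstone_steps(6154)
6154 is even -> hailstone_steps(3077)
3077 is odd -> 3*3077+1 = 9232 -> hailstone_steps(9232)
9232 is even -> hailstone_steps(4616)
4616 is even -> hailstone_steps(2308)
2308 is even -> hailstone_steps(1154)
1154 is even -> hailstone_steps(577)
577 is odd -> 3*577+1 = 1732 -> hailstone_steps(1732)
1732 is even -> hailstone_steps(866)
866 is even -> hailstone_steps(433)
433 is odd -> 3*433+1 = 1300 -> hailstone_steps(1300)
1300 is even -> hailstone_steps(650)
650 is even -> hailstone_steps(325)
325 is odd -> 3*325+1 = 976 -> hailstone_steps(976)
976 is even -> hailstone_steps(488)
488 is even -> hailstone_steps(244)
244 is even -> hailstone_steps(122)
122 is even -> hailstone_steps(61)
61 is odd -> 3*61+1 = 184 -> hailstone_steps(184)
184 is even -> hailstone_steps(92)
92 is even -> hailstone_steps(46)
46 is even -> hailstone_steps(23)
23 is odd -> 3*23+1 = 70 -> hailstone_steps(70)
70 is even -> hailstone_steps(35)
35 is odd -> 3*35+1 = 106 -> hailstone_steps(106)
106 is even -> hailstone_steps(53)
53 is odd -> 3*53+1 = 160 -> hailstone_steps(160)
160 is even -> hailstone_steps(80)
80 is even -> hailstone_steps(40)
40 is even -> hailstone_steps(20)
20 is even -> hailstone_steps(10)
10 is even -> hailstone_steps(5)
5 is odd -> 3*5+1 = 16 -> hailstone_steps(16)
16 is even -> hailstone_steps(8)
8 is even -> hailstone_steps(4)
4 is even -> hailstone_steps(2)
2 is even -> hailstone_steps(1)
Reached 1 after 109 steps
= 109


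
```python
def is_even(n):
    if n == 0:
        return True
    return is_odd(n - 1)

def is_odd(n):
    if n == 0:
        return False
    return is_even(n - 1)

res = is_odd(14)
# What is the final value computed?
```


is_odd(14)
= is_even(13)
= is_odd(12)
= is_even(11)
= is_odd(10)
= is_even(9)
= is_odd(8)
= is_even(7)
= is_odd(6)
= is_even(5)
= is_odd(4)
= is_even(3)
= is_odd(2)
= is_even(1)
= is_odd(0)
n == 0: return False
= False


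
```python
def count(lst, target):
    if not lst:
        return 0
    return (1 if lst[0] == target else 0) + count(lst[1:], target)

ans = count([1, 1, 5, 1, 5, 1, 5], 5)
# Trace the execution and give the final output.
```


count([1, 1, 5, 1, 5, 1, 5], 5)
lst[0]=1 != 5: 0 + count([1, 5, 1, 5, 1, 5], 5)
lst[0]=1 != 5: 0 + count([5, 1, 5, 1, 5], 5)
lst[0]=5 == 5: 1 + count([1, 5, 1, 5], 5)
lst[0]=1 != 5: 0 + count([5, 1, 5], 5)
lst[0]=5 == 5: 1 + count([1, 5], 5)
lst[0]=1 != 5: 0 + count([5], 5)
lst[0]=5 == 5: 1 + count([], 5)
= 3


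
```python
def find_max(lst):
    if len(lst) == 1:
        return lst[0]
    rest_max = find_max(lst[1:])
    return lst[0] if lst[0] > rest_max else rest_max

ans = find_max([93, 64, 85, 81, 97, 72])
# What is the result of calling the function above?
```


find_max([93, 64, 85, 81, 97, 72])
= compare 93 with find_max([64, 85, 81, 97, 72])
= compare 64 with find_max([85, 81, 97, 72])
= compare 85 with find_max([81, 97, 72])
= compare 81 with find_max([97, 72])
= compare 97 with find_max([72])
Base: find_max([72]) = 72
compare 97 with 72: max = 97
compare 81 with 97: max = 97
compare 85 with 97: max = 97
compare 64 with 97: max = 97
compare 93 with 97: max = 97
= 97


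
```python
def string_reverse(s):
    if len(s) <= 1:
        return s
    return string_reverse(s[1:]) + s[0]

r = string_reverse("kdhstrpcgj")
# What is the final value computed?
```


string_reverse("kdhstrpcgj")
= string_reverse("dhstrpcgj") + "k"
= string_reverse("hstrpcgj") + "d" + "k"
= string_reverse("strpcgj") + "h" + "d" + "k"
= string_reverse("trpcgj") + "s" + "h" + "d" + "k"
= string_reverse("rpcgj") + "t" + "s" + "h" + "d" + "k"
= string_reverse("pcgj") + "r" + "t" + "s" + "h" + "d" + "k"
= string_reverse("cgj") + "p" + "r" + "t" + "s" + "h" + "d" + "k"
= string_reverse("gj") + "c" + "p" + "r" + "t" + "s" + "h" + "d" + "k"
= string_reverse("j") + "g" + "c" + "p" + "r" + "t" + "s" + "h" + "d" + "k"
= "j" + "g" + "c" + "p" + "r" + "t" + "s" + "h" + "d" + "k"
= "jgcprtshdk"


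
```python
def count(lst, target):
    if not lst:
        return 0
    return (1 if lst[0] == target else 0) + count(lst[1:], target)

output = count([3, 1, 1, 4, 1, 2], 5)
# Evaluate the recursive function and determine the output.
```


count([3, 1, 1, 4, 1, 2], 5)
lst[0]=3 != 5: 0 + count([1, 1, 4, 1, 2], 5)
lst[0]=1 != 5: 0 + count([1, 4, 1, 2], 5)
lst[0]=1 != 5: 0 + count([4, 1, 2], 5)
lst[0]=4 != 5: 0 + count([1, 2], 5)
lst[0]=1 != 5: 0 + count([2], 5)
lst[0]=2 != 5: 0 + count([], 5)
= 0


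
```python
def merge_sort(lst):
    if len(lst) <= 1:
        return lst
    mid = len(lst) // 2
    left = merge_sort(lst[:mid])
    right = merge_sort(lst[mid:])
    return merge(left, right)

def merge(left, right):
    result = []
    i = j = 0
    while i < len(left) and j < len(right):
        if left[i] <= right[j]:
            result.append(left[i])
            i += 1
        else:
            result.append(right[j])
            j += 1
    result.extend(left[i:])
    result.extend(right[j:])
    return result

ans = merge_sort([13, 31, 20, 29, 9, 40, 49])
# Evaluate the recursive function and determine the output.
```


merge_sort([13, 31, 20, 29, 9, 40, 49])
Split into [13, 31, 20] and [29, 9, 40, 49]
Left sorted: [13, 20, 31]
Right sorted: [9, 29, 40, 49]
Merge [13, 20, 31] and [9, 29, 40, 49]
= [9, 13, 20, 29, 31, 40, 49]


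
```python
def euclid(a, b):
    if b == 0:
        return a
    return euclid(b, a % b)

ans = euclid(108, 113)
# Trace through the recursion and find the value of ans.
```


euclid(108, 113)
= euclid(113, 108 % 113) = euclid(113, 108)
= euclid(108, 113 % 108) = euclid(108, 5)
= euclid(5, 108 % 5) = euclid(5, 3)
= euclid(3, 5 % 3) = euclid(3, 2)
= euclid(2, 3 % 2) = euclid(2, 1)
= euclid(1, 2 % 1) = euclid(1, 0)
b == 0, return a = 1


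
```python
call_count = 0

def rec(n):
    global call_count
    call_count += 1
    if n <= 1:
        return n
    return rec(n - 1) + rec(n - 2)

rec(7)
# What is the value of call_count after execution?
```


rec(7) calls rec(6) and rec(5); each non-base call branches into two more.
Let C(k) = total number of calls made by rec(k), including the call to rec(k) itself.
Base cases: C(0) = 1, C(1) = 1
Recurrence: C(k) = 1 + C(k-1) + C(k-2)
  C(2) = 1 + C(1) + C(0) = 1 + 1 + 1 = 3
  C(3) = 1 + C(2) + C(1) = 1 + 3 + 1 = 5
  C(4) = 1 + C(3) + C(2) = 1 + 5 + 3 = 9
  C(5) = 1 + C(4) + C(3) = 1 + 9 + 5 = 15
  C(6) = 1 + C(5) + C(4) = 1 + 15 + 9 = 25
  C(7) = 1 + C(6) + C(5) = 1 + 25 + 15 = 41
Total calls = C(7) = 41


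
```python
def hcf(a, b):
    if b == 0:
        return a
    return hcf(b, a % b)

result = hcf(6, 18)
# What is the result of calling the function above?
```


hcf(6, 18)
= hcf(18, 6 % 18) = hcf(18, 6)
= hcf(6, 18 % 6) = hcf(6, 0)
b == 0, return a = 6


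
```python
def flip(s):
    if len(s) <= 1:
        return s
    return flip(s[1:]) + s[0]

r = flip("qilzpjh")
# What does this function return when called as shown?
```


flip("qilzpjh")
= flip("ilzpjh") + "q"
= flip("lzpjh") + "i" + "q"
= flip("zpjh") + "l" + "i" + "q"
= flip("pjh") + "z" + "l" + "i" + "q"
= flip("jh") + "p" + "z" + "l" + "i" + "q"
= flip("h") + "j" + "p" + "z" + "l" + "i" + "q"
= "h" + "j" + "p" + "z" + "l" + "i" + "q"
= "hjpzliq"


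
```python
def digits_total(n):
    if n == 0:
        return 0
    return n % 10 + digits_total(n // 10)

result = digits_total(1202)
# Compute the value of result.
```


digits_total(1202)
= 2 + digits_total(120)
= 2 + 0 + digits_total(12)
= 2 + 0 + 2 + digits_total(1)
= 2 + 0 + 2 + 1 + digits_total(0)
= 2 + 0 + 2 + 1 + 0
= 5


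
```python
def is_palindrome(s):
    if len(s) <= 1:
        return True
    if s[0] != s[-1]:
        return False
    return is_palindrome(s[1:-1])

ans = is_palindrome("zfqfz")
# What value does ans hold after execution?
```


is_palindrome("zfqfz")
"zfqfz": s[0]='z' == s[-1]='z' -> is_palindrome("fqf")
"fqf": s[0]='f' == s[-1]='f' -> is_palindrome("q")
"q": len <= 1 -> True
= True


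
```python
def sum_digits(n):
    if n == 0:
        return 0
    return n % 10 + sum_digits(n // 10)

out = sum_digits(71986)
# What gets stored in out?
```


sum_digits(71986)
= 6 + sum_digits(7198)
= 6 + 8 + sum_digits(719)
= 6 + 8 + 9 + sum_digits(71)
= 6 + 8 + 9 + 1 + sum_digits(7)
= 6 + 8 + 9 + 1 + 7 + sum_digits(0)
= 6 + 8 + 9 + 1 + 7 + 0
= 31


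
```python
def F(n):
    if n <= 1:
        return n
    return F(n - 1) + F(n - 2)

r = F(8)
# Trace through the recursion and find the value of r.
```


F(8)
= F(7) + F(6)
= (F(6) + F(5)) + F(6)
Computing bottom-up: F(0)=0, F(1)=1, F(2)=1, F(3)=2, F(4)=3, F(5)=5, F(6)=8, F(7)=13, F(8)=21
= 21


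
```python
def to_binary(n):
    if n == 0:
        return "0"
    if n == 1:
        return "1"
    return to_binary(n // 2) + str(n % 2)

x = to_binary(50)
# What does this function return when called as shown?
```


to_binary(50)
= to_binary(25) + "0"
= to_binary(12) + "1" + "0"
= to_binary(6) + "0" + "1" + "0"
= to_binary(3) + "0" + "0" + "1" + "0"
= to_binary(1) + "1" + "0" + "0" + "1" + "0"
= "1" + "1" + "0" + "0" + "1" + "0"
= "110010"


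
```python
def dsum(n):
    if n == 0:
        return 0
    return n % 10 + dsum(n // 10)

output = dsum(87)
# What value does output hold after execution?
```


dsum(87)
= 7 + dsum(8)
= 7 + 8 + dsum(0)
= 7 + 8 + 0
= 15


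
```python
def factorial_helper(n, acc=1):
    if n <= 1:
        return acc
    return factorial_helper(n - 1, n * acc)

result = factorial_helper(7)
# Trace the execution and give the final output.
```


factorial_helper(7, 1)
= factorial_helper(6, 7 * 1) = factorial_helper(6, 7)
= factorial_helper(5, 6 * 7) = factorial_helper(5, 42)
= factorial_helper(4, 5 * 42) = factorial_helper(4, 210)
= factorial_helper(3, 4 * 210) = factorial_helper(3, 840)
= factorial_helper(2, 3 * 840) = factorial_helper(2, 2520)
= factorial_helper(1, 2 * 2520) = factorial_helper(1, 5040)
n <= 1, return acc = 5040


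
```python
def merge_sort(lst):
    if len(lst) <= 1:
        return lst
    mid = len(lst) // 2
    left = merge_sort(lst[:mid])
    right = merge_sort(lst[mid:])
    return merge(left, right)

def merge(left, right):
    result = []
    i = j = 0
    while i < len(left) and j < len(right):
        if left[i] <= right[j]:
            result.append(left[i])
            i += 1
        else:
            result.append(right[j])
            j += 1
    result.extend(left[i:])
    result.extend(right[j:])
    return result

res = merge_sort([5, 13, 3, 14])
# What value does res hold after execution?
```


merge_sort([5, 13, 3, 14])
Split into [5, 13] and [3, 14]
Left sorted: [5, 13]
Right sorted: [3, 14]
Merge [5, 13] and [3, 14]
= [3, 5, 13, 14]


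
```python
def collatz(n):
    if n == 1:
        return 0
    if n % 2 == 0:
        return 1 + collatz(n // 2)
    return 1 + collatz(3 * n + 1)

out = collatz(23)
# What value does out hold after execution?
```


collatz(23)
23 is odd -> 3*23+1 = 70 -> collatz(70)
70 is even -> collatz(35)
35 is odd -> 3*35+1 = 106 -> collatz(106)
106 is even -> collatz(53)
53 is odd -> 3*53+1 = 160 -> collatz(160)
160 is even -> collatz(80)
80 is even -> collatz(40)
40 is even -> collatz(20)
20 is even -> collatz(10)
10 is even -> collatz(5)
5 is odd -> 3*5+1 = 16 -> collatz(16)
16 is even -> collatz(8)
8 is even -> collatz(4)
4 is even -> collatz(2)
2 is even -> collatz(1)
Reached 1 after 15 steps
= 15


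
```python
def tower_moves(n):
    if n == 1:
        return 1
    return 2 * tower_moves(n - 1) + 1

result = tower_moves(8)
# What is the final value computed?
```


tower_moves(8)
= 2 * tower_moves(7) + 1
= 2 * (2 * tower_moves(6) + 1) + 1
= 2 * (2 * (2 * tower_moves(5) + 1) + 1) + 1
= 2 * (2 * (2 * (2 * tower_moves(4) + 1) + 1) + 1) + 1
= 2 * (2 * (2 * (2 * (2 * tower_moves(3) + 1) + 1) + 1) + 1) + 1
= 2 * (2 * (2 * (2 * (2 * (2 * tower_moves(2) + 1) + 1) + 1) + 1) + 1) + 1
= 2 * (2 * (2 * (2 * (2 * (2 * (2 * tower_moves(1) + 1) + 1) + 1) + 1) + 1) + 1) + 1
Now compute bottom-up:
tower_moves(1) = 1
tower_moves(2) = 2 * 1 + 1 = 3
tower_moves(3) = 2 * 3 + 1 = 7
tower_moves(4) = 2 * 7 + 1 = 15
tower_moves(5) = 2 * 15 + 1 = 31
tower_moves(6) = 2 * 31 + 1 = 63
tower_moves(7) = 2 * 63 + 1 = 127
tower_moves(8) = 2 * 127 + 1 = 255
= 255


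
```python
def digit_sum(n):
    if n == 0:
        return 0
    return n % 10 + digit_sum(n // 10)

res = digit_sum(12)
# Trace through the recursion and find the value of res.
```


digit_sum(12)
= 2 + digit_sum(1)
= 2 + 1 + digit_sum(0)
= 2 + 1 + 0
= 3


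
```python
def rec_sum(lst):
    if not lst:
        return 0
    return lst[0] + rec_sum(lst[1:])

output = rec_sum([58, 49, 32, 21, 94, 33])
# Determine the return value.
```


rec_sum([58, 49, 32, 21, 94, 33])
= 58 + rec_sum([49, 32, 21, 94, 33])
= 58 + 49 + rec_sum([32, 21, 94, 33])
= 58 + 49 + 32 + rec_sum([21, 94, 33])
= 58 + 49 + 32 + 21 + rec_sum([94, 33])
= 58 + 49 + 32 + 21 + 94 + rec_sum([33])
= 58 + 49 + 32 + 21 + 94 + 33 + rec_sum([])
= 58 + 49 + 32 + 21 + 94 + 33 + 0
= 287


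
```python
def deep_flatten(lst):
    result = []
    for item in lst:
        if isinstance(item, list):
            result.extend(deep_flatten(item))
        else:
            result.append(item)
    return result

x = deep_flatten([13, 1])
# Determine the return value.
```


deep_flatten([13, 1])
Processing each element:
  13 is not a list -> append 13
  1 is not a list -> append 1
= [13, 1]


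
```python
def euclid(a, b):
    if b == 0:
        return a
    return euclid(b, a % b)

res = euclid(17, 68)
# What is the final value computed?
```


euclid(17, 68)
= euclid(68, 17 % 68) = euclid(68, 17)
= euclid(17, 68 % 17) = euclid(17, 0)
b == 0, return a = 17


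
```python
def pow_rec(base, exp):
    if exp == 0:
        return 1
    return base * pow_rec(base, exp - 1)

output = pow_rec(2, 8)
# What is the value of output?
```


pow_rec(2, 8)
= 2 * pow_rec(2, 7)
= 2 * 2 * pow_rec(2, 6)
= 2 * 2 * 2 * pow_rec(2, 5)
= 2 * 2 * 2 * 2 * pow_rec(2, 4)
= 2 * 2 * 2 * 2 * 2 * pow_rec(2, 3)
= 2 * 2 * 2 * 2 * 2 * 2 * pow_rec(2, 2)
= 2 * 2 * 2 * 2 * 2 * 2 * 2 * pow_rec(2, 1)
= 2 * 2 * 2 * 2 * 2 * 2 * 2 * 2 * pow_rec(2, 0)
= 2 * 2 * 2 * 2 * 2 * 2 * 2 * 2 * 1
= 256


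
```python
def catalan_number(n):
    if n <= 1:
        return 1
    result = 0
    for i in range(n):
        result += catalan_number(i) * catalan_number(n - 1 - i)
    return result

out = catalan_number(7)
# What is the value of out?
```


catalan_number(7)
= sum of catalan_number(i) * catalan_number(7-1-i) for i in 0..6
First compute sub-values bottom-up:
  catalan_number(0) = 1, catalan_number(1) = 1
  catalan_number(2) = 1*1 + 1*1 = 2
  catalan_number(3) = 1*2 + 1*1 + 2*1 = 5
  catalan_number(4) = 1*5 + 1*2 + 2*1 + 5*1 = 14
  catalan_number(5) = 1*14 + 1*5 + 2*2 + 5*1 + 14*1 = 42
  catalan_number(6) = 1*42 + 1*14 + 2*5 + 5*2 + 14*1 + 42*1 = 132
Now catalan_number(7):
  catalan_number(0)*catalan_number(6) = 1*132 = 132
  catalan_number(1)*catalan_number(5) = 1*42 = 42
  catalan_number(2)*catalan_number(4) = 2*14 = 28
  catalan_number(3)*catalan_number(3) = 5*5 = 25
  catalan_number(4)*catalan_number(2) = 14*2 = 28
  catalan_number(5)*catalan_number(1) = 42*1 = 42
  catalan_number(6)*catalan_number(0) = 132*1 = 132
= 132 + 42 + 28 + 25 + 28 + 42 + 132
= 429


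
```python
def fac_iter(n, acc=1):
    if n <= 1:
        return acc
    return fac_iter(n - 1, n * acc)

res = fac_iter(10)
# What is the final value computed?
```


fac_iter(10, 1)
= fac_iter(9, 10 * 1) = fac_iter(9, 10)
= fac_iter(8, 9 * 10) = fac_iter(8, 90)
= fac_iter(7, 8 * 90) = fac_iter(7, 720)
= fac_iter(6, 7 * 720) = fac_iter(6, 5040)
= fac_iter(5, 6 * 5040) = fac_iter(5, 30240)
= fac_iter(4, 5 * 30240) = fac_iter(4, 151200)
= fac_iter(3, 4 * 151200) = fac_iter(3, 604800)
= fac_iter(2, 3 * 604800) = fac_iter(2, 1814400)
= fac_iter(1, 2 * 1814400) = fac_iter(1, 3628800)
n <= 1, return acc = 3628800


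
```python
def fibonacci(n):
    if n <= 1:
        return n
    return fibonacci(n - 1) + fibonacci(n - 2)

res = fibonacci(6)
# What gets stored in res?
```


fibonacci(6)
= fibonacci(5) + fibonacci(4)
= (fibonacci(4) + fibonacci(3)) + fibonacci(4)
Computing bottom-up: fibonacci(0)=0, fibonacci(1)=1, fibonacci(2)=1, fibonacci(3)=2, fibonacci(4)=3, fibonacci(5)=5, fibonacci(6)=8
= 8


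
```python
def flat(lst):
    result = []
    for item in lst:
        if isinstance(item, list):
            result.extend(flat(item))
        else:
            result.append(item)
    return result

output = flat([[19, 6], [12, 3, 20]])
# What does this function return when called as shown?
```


flat([[19, 6], [12, 3, 20]])
Processing each element:
  [19, 6] is a list -> flat recursively -> [19, 6]
  [12, 3, 20] is a list -> flat recursively -> [12, 3, 20]
= [19, 6, 12, 3, 20]


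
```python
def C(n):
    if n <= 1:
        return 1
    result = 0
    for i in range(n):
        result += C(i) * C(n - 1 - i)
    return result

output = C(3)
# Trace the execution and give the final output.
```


C(3)
= sum of C(i) * C(3-1-i) for i in 0..2
First compute sub-values bottom-up:
  C(0) = 1, C(1) = 1
  C(2) = 1*1 + 1*1 = 2
Now C(3):
  C(0)*C(2) = 1*2 = 2
  C(1)*C(1) = 1*1 = 1
  C(2)*C(0) = 2*1 = 2
= 2 + 1 + 2
= 5


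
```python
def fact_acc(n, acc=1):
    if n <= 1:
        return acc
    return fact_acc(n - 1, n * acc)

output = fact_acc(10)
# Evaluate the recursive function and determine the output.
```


fact_acc(10, 1)
= fact_acc(9, 10 * 1) = fact_acc(9, 10)
= fact_acc(8, 9 * 10) = fact_acc(8, 90)
= fact_acc(7, 8 * 90) = fact_acc(7, 720)
= fact_acc(6, 7 * 720) = fact_acc(6, 5040)
= fact_acc(5, 6 * 5040) = fact_acc(5, 30240)
= fact_acc(4, 5 * 30240) = fact_acc(4, 151200)
= fact_acc(3, 4 * 151200) = fact_acc(3, 604800)
= fact_acc(2, 3 * 604800) = fact_acc(2, 1814400)
= fact_acc(1, 2 * 1814400) = fact_acc(1, 3628800)
n <= 1, return acc = 3628800


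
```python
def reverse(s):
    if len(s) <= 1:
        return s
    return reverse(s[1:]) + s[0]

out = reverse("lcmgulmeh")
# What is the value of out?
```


reverse("lcmgulmeh")
= reverse("cmgulmeh") + "l"
= reverse("mgulmeh") + "c" + "l"
= reverse("gulmeh") + "m" + "c" + "l"
= reverse("ulmeh") + "g" + "m" + "c" + "l"
= reverse("lmeh") + "u" + "g" + "m" + "c" + "l"
= reverse("meh") + "l" + "u" + "g" + "m" + "c" + "l"
= reverse("eh") + "m" + "l" + "u" + "g" + "m" + "c" + "l"
= reverse("h") + "e" + "m" + "l" + "u" + "g" + "m" + "c" + "l"
= "h" + "e" + "m" + "l" + "u" + "g" + "m" + "c" + "l"
= "hemlugmcl"


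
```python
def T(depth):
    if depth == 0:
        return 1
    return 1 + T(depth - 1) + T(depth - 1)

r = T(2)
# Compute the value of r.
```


T(2)
= 1 + T(1) + T(1)
= 1 + 2 * T(1)
T(k) = 2^(k+1) - 1
T(0) = 1
T(1) = 3
T(2) = 7
T(2) = 2^3 - 1 = 7


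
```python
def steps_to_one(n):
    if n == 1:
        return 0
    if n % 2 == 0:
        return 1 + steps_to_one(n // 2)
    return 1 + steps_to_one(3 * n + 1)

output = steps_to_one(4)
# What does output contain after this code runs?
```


steps_to_one(4)
4 is even -> steps_to_one(2)
2 is even -> steps_to_one(1)
Reached 1 after 2 steps
= 2


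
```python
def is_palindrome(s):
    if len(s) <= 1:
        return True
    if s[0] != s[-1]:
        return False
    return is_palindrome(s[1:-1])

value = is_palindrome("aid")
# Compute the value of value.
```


is_palindrome("aid")
"aid": s[0]='a' != s[-1]='d' -> False
= False


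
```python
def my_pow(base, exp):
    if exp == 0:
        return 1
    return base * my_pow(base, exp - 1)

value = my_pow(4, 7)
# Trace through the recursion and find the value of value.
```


my_pow(4, 7)
= 4 * my_pow(4, 6)
= 4 * 4 * my_pow(4, 5)
= 4 * 4 * 4 * my_pow(4, 4)
= 4 * 4 * 4 * 4 * my_pow(4, 3)
= 4 * 4 * 4 * 4 * 4 * my_pow(4, 2)
= 4 * 4 * 4 * 4 * 4 * 4 * my_pow(4, 1)
= 4 * 4 * 4 * 4 * 4 * 4 * 4 * my_pow(4, 0)
= 4 * 4 * 4 * 4 * 4 * 4 * 4 * 1
= 16384


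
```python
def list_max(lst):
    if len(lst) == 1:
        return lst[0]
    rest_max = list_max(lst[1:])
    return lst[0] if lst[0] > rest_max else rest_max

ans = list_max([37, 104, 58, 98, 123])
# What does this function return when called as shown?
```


list_max([37, 104, 58, 98, 123])
= compare 37 with list_max([104, 58, 98, 123])
= compare 104 with list_max([58, 98, 123])
= compare 58 with list_max([98, 123])
= compare 98 with list_max([123])
Base: list_max([123]) = 123
compare 98 with 123: max = 123
compare 58 with 123: max = 123
compare 104 with 123: max = 123
compare 37 with 123: max = 123
= 123


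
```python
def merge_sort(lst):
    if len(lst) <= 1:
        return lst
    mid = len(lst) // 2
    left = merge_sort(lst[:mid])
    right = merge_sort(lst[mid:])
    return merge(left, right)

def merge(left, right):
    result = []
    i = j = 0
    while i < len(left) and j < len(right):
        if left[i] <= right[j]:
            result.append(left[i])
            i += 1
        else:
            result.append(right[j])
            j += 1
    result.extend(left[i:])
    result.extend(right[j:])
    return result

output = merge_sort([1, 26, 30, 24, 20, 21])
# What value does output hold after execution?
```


merge_sort([1, 26, 30, 24, 20, 21])
Split into [1, 26, 30] and [24, 20, 21]
Left sorted: [1, 26, 30]
Right sorted: [20, 21, 24]
Merge [1, 26, 30] and [20, 21, 24]
= [1, 20, 21, 24, 26, 30]


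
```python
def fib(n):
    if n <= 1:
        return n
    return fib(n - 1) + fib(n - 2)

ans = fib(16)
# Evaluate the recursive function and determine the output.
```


fib(16)
= fib(15) + fib(14)
= (fib(14) + fib(13)) + fib(14)
Computing bottom-up: fib(0)=0, fib(1)=1, fib(2)=1, fib(3)=2, fib(4)=3, fib(5)=5, fib(6)=8, fib(7)=13, fib(8)=21, fib(9)=34, fib(10)=55, fib(11)=89, fib(12)=144, fib(13)=233, fib(14)=377, fib(15)=610, fib(16)=987
= 987


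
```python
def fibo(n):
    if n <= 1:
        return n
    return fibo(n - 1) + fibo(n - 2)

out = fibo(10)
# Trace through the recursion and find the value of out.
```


fibo(10)
= fibo(9) + fibo(8)
= (fibo(8) + fibo(7)) + fibo(8)
Computing bottom-up: fibo(0)=0, fibo(1)=1, fibo(2)=1, fibo(3)=2, fibo(4)=3, fibo(5)=5, fibo(6)=8, fibo(7)=13, fibo(8)=21, fibo(9)=34, fibo(10)=55
= 55


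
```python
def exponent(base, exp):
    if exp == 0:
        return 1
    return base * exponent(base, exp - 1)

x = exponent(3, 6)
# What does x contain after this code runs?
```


exponent(3, 6)
= 3 * exponent(3, 5)
= 3 * 3 * exponent(3, 4)
= 3 * 3 * 3 * exponent(3, 3)
= 3 * 3 * 3 * 3 * exponent(3, 2)
= 3 * 3 * 3 * 3 * 3 * exponent(3, 1)
= 3 * 3 * 3 * 3 * 3 * 3 * exponent(3, 0)
= 3 * 3 * 3 * 3 * 3 * 3 * 1
= 729


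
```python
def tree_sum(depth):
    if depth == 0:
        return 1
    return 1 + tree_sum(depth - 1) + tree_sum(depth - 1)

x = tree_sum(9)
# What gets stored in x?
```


tree_sum(9)
= 1 + tree_sum(8) + tree_sum(8)
= 1 + 2 * tree_sum(8)
tree_sum(k) = 2^(k+1) - 1
tree_sum(0) = 1
tree_sum(1) = 3
tree_sum(2) = 7
tree_sum(3) = 15
tree_sum(4) = 31
tree_sum(9) = 2^10 - 1 = 1023


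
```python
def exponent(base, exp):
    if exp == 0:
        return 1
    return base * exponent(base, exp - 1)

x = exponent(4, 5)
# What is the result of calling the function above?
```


exponent(4, 5)
= 4 * exponent(4, 4)
= 4 * 4 * exponent(4, 3)
= 4 * 4 * 4 * exponent(4, 2)
= 4 * 4 * 4 * 4 * exponent(4, 1)
= 4 * 4 * 4 * 4 * 4 * exponent(4, 0)
= 4 * 4 * 4 * 4 * 4 * 1
= 1024


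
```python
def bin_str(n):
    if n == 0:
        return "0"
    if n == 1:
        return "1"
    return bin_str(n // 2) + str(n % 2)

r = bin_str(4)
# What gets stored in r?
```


bin_str(4)
= bin_str(2) + "0"
= bin_str(1) + "0" + "0"
= "1" + "0" + "0"
= "100"


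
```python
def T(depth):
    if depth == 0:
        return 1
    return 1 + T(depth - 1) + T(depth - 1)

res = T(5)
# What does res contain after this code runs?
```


T(5)
= 1 + T(4) + T(4)
= 1 + 2 * T(4)
T(k) = 2^(k+1) - 1
T(0) = 1
T(1) = 3
T(2) = 7
T(3) = 15
T(4) = 31
T(5) = 2^6 - 1 = 63


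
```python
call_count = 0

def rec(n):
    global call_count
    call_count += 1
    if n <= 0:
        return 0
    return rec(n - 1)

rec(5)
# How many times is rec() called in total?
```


rec(5) calls rec(4) calls ... calls rec(0)
Total calls: 5 + 1 (for base case) = 6


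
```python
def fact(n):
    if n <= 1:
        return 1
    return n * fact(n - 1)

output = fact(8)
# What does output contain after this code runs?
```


fact(8)
= 8 * fact(7)
= 8 * 7 * fact(6)
= 8 * 7 * 6 * fact(5)
= 8 * 7 * 6 * 5 * fact(4)
= 8 * 7 * 6 * 5 * 4 * fact(3)
= 8 * 7 * 6 * 5 * 4 * 3 * fact(2)
= 8 * 7 * 6 * 5 * 4 * 3 * 2 * fact(1)
= 8 * 7 * 6 * 5 * 4 * 3 * 2 * 1
= 40320
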